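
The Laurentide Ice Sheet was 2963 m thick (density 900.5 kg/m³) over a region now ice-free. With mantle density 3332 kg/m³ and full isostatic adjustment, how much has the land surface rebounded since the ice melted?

Removing the load lets mantle flow back in; uplift u satisfies ρ_ice t = ρ_m u.
u = t ρ_ice/ρ_m = 2963 m × 900.5/3332 = 801 m.

801 m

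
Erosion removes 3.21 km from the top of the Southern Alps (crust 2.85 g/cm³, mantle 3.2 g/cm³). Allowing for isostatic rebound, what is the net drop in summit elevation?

0.351 km

Rebound u = e ρ_c/ρ_m = 3.21 km × 2.85/3.2 = 2.859 km.
Net surface drop = e − u = 3.21 km − 2.859 km = e (ρ_m − ρ_c)/ρ_m = 0.351 km.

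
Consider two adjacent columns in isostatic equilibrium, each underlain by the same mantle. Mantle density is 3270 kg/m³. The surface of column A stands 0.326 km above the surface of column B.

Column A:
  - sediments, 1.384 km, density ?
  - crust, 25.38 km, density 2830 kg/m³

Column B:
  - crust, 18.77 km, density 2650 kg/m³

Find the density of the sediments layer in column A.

2160 kg/m³

Take the compensation level at the base of the deeper column (depth z_c below the surface of column A) and equate Σ ρ_i t_i down to z_c; mantle fills any gap and the z_c terms cancel.
Column A: 1.384×ρ + 25.38×2830 + (z_c − 26.764)×3270
Column B: 0.326×0 + 18.77×2650 + (z_c − 0.326 − 18.77)×3270
The z_c×3270 term appears on both sides and cancels. Collect the known terms of each column as K = Σ(ρt)_known − 3270 × (depth of known layers): K_A = 71825.4 − 3270×26.764 = −15692.88; K_B = 49740.5 − 3270×(0.326 + 18.77) = −12703.42.
Balance: K_A + 1.384×ρ = K_B, so ρ = (K_B − K_A)/1.384 = 2989.46/1.384 = 2160 kg/m³.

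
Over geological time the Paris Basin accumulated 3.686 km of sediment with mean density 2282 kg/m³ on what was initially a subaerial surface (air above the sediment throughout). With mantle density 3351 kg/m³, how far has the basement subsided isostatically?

2.51 km

Subaerial load: s = t ρ_sed / ρ_m = 3.686 km × 2282/3351 = 2.51 km.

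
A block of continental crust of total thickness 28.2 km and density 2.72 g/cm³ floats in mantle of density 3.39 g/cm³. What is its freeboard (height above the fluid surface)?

Floating equilibrium: submerged depth d = t ρ_obj/ρ_fluid = 28.2 km × 2.72/3.39 = 22.63 km.
Freeboard = t − d = 28.2 km − 22.63 km = 5.57 km.

5.57 km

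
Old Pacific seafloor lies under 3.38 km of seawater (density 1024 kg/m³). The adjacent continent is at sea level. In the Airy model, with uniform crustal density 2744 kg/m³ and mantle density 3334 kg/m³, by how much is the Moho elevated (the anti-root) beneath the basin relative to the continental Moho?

9.85 km

Balancing pressure at the compensation depth: replacing crust with seawater at the top is compensated by replacing crust with mantle at the base: d (ρ_c − ρ_w) = a (ρ_m − ρ_c).
a = d (ρ_c − ρ_w)/(ρ_m − ρ_c) = 3.38 km × 1720/590 = 9.85 km.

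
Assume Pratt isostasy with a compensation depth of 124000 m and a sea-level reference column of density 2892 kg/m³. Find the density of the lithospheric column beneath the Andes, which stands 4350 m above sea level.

2790 kg/m³

Pratt balance: ρ_ref D = ρ (D + h).
ρ = ρ_ref D/(D + h) = 2892 × 124000 m/(124000 m + 4350 m) = 2790 kg/m³.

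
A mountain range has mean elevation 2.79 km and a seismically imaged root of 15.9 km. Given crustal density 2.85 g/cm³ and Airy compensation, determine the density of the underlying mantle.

Airy balance: ρ_c h = (ρ_m − ρ_c) r → ρ_m = ρ_c (1 + h/r).
ρ_m = 2.85 × (1 + 2.79 km/15.9 km) = 3.35 g/cm³.

3.35 g/cm³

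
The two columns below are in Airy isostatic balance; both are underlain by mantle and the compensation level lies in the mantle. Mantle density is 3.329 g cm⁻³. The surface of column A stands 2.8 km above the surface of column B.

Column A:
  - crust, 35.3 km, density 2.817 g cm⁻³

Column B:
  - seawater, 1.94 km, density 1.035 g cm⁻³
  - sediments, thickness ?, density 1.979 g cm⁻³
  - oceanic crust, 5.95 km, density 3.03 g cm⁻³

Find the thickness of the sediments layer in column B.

Take the compensation level at the base of the deeper column (depth z_c below the surface of column A) and equate Σ ρ_i t_i down to z_c; mantle fills any gap and the z_c terms cancel.
Column A: 35.3×2.817 + (z_c − 35.3)×3.329
Column B: 2.8×0 + 1.94×1.035 + x×1.979 + 5.95×3.03 + (z_c − 2.8 − 7.89 − x)×3.329
The z_c×3.329 term appears on both sides and cancels. Collect the known terms of each column as K = Σ(ρt)_known − 3.329 × (depth of known layers): K_A = 99.4401 − 3.329×35.3 = −18.0736; K_B = 20.0364 − 3.329×(2.8 + 7.89) = −15.55061.
Balance: K_A = K_B − x×(3.329 − 1.979), so x = (K_B − K_A)/(3.329 − 1.979) = 2.52299/1.35 = 1.87 km.

1.87 km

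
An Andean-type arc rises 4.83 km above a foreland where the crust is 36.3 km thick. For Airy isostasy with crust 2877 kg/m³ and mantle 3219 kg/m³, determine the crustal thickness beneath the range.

81.8 km

Root depth r = h ρ_c / (ρ_m − ρ_c) = 4.83 km × 2877 / 342 = 40.63 km.
Total thickness = T + h + r = 36.3 km + 4.83 km + 40.63 km = 81.8 km.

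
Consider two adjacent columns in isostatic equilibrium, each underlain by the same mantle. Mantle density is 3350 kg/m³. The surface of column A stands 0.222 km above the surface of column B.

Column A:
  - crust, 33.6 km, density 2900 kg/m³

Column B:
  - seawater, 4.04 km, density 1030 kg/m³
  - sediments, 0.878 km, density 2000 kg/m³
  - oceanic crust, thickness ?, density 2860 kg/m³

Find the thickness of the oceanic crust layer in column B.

7.79 km

Take the compensation level at the base of the deeper column (depth z_c below the surface of column A) and equate Σ ρ_i t_i down to z_c; mantle fills any gap and the z_c terms cancel.
Column A: 33.6×2900 + (z_c − 33.6)×3350
Column B: 0.222×0 + 4.04×1030 + 0.878×2000 + x×2860 + (z_c − 0.222 − 4.918 − x)×3350
The z_c×3350 term appears on both sides and cancels. Collect the known terms of each column as K = Σ(ρt)_known − 3350 × (depth of known layers): K_A = 97440 − 3350×33.6 = −15120; K_B = 5917.2 − 3350×(0.222 + 4.918) = −11301.8.
Balance: K_A = K_B − x×(3350 − 2860), so x = (K_B − K_A)/(3350 − 2860) = 3818.2/490 = 7.79 km.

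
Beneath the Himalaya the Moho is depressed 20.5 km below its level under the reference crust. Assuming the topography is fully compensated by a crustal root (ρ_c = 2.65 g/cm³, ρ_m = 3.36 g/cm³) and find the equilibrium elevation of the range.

Isostatic balance requires: ρ_c h = (ρ_m − ρ_c) r.
h = r (ρ_m − ρ_c) / ρ_c = 20.5 km × (3.36 − 2.65) / 2.65 = 5.49 km.

5.49 km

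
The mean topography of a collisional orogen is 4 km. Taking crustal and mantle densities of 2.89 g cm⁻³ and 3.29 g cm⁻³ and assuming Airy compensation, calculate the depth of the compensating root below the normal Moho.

By Archimedes' principle applied to the lithosphere: the weight of the topography is balanced by the buoyancy of the root, ρ_c h = (ρ_m − ρ_c) r.
r = h · ρ_c / (ρ_m − ρ_c) = 4 km × 2.89 / (3.29 − 2.89) = 28.9 km.

28.9 km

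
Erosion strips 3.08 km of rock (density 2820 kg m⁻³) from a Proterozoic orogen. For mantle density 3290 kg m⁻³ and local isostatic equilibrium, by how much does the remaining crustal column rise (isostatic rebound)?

Unloading: uplift u = e ρ_c/ρ_m = 3.08 km × 2820/3290 = 2.64 km.

2.64 km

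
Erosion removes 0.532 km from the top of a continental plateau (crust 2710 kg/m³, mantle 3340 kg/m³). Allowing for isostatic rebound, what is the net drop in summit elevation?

0.1 km

Rebound u = e ρ_c/ρ_m = 0.532 km × 2710/3340 = 0.4317 km.
Net surface drop = e − u = 0.532 km − 0.4317 km = e (ρ_m − ρ_c)/ρ_m = 0.1 km.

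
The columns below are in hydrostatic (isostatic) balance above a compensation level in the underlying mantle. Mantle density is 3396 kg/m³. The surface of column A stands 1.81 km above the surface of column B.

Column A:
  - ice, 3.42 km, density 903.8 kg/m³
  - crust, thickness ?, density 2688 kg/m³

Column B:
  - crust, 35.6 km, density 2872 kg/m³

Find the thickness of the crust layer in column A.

Take the compensation level at the base of the deeper column (depth z_c below the surface of column A) and equate Σ ρ_i t_i down to z_c; mantle fills any gap and the z_c terms cancel.
Column A: 3.42×903.8 + x×2688 + (z_c − 3.42 − x)×3396
Column B: 1.81×0 + 35.6×2872 + (z_c − 1.81 − 35.6)×3396
The z_c×3396 term appears on both sides and cancels. Collect the known terms of each column as K = Σ(ρt)_known − 3396 × (depth of known layers): K_A = 3090.996 − 3396×3.42 = −8523.324; K_B = 102243.2 − 3396×(1.81 + 35.6) = −24801.16.
Balance: K_A − x×(3396 − 2688) = K_B, so x = (K_A − K_B)/(3396 − 2688) = 16277.8/708 = 23 km.

23 km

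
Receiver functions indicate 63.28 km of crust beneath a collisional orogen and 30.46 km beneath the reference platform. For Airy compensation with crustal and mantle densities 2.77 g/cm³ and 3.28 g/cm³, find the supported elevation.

Excess crust Δ = 63.28 km − 30.46 km = 32.82 km, split between elevation h and root r with h + r = Δ.
Airy balance ρ_c h = (ρ_m − ρ_c) r gives r = h ρ_c/(ρ_m − ρ_c), so h (1 + ρ_c/(ρ_m − ρ_c)) = Δ, i.e. h = Δ (ρ_m − ρ_c)/ρ_m.
h = 32.82 km × 0.51/3.28 = 5.1 km.

5.1 km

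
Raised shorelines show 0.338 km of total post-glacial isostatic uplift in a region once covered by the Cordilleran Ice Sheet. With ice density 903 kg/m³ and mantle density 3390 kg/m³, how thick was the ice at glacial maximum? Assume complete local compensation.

1.27 km

u = t ρ_ice/ρ_m → t = u ρ_m/ρ_ice = 0.338 km × 3390/903 = 1.27 km.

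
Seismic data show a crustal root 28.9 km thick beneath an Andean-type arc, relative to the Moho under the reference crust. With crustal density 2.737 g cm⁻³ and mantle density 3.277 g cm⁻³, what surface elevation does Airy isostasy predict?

Balancing pressure at the compensation depth: ρ_c h = (ρ_m − ρ_c) r.
h = r (ρ_m − ρ_c) / ρ_c = 28.9 km × (3.277 − 2.737) / 2.737 = 5.7 km.

5.7 km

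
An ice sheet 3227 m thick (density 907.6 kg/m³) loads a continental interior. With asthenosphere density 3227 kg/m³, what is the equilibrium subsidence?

908 m

For local isostatic compensation: the ice load ρ_ice t is balanced by mantle displaced below, ρ_m s.
s = t ρ_ice / ρ_m = 3227 m × 907.6/3227 = 908 m.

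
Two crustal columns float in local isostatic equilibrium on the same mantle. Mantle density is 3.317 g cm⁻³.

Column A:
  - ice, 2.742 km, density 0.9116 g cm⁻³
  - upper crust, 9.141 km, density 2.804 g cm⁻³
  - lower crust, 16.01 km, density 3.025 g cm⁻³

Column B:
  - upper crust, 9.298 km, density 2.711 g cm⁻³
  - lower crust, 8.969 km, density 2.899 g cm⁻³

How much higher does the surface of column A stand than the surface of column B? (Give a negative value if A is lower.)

1.98 km

For any compensation level in the mantle, the mantle terms cancel and isostasy reduces to e = (Σt_A − Σt_B) − (Σ(ρt)_A − Σ(ρt)_B) / ρ_m.
Σt_A = 27.893 km; Σt_B = 18.267 km; Σ(ρt)_A = 76.5612212; Σ(ρt)_B = 51.208009 (in km·g cm⁻³).
e = (27.893 − 18.267) − (76.5612212 − 51.208009) / 3.317 = 1.98 km.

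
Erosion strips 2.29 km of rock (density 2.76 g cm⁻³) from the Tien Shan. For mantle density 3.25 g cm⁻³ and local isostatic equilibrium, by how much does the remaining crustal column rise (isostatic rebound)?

1.94 km

Unloading: uplift u = e ρ_c/ρ_m = 2.29 km × 2.76/3.25 = 1.94 km.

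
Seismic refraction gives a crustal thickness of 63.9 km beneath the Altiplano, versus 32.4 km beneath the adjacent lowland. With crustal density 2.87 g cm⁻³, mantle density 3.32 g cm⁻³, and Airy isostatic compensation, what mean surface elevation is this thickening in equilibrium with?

4.27 km

Excess crust Δ = 63.9 km − 32.4 km = 31.5 km, split between elevation h and root r with h + r = Δ.
Airy balance ρ_c h = (ρ_m − ρ_c) r gives r = h ρ_c/(ρ_m − ρ_c), so h (1 + ρ_c/(ρ_m − ρ_c)) = Δ, i.e. h = Δ (ρ_m − ρ_c)/ρ_m.
h = 31.5 km × 0.45/3.32 = 4.27 km.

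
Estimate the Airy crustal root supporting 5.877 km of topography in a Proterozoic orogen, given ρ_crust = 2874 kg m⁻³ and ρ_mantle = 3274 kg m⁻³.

42.2 km

For local isostatic compensation: the weight of the topography is balanced by the buoyancy of the root, ρ_c h = (ρ_m − ρ_c) r.
r = h · ρ_c / (ρ_m − ρ_c) = 5.877 km × 2874 / (3274 − 2874) = 42.2 km.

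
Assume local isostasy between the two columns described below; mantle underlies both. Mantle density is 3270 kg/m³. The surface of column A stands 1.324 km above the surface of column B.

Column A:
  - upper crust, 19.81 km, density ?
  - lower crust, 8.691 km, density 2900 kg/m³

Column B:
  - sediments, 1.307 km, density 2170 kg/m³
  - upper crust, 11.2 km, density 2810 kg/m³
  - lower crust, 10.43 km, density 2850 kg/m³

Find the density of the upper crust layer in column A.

2660 kg/m³

Take the compensation level at the base of the deeper column (depth z_c below the surface of column A) and equate Σ ρ_i t_i down to z_c; mantle fills any gap and the z_c terms cancel.
Column A: 19.81×ρ + 8.691×2900 + (z_c − 28.501)×3270
Column B: 1.324×0 + 1.307×2170 + 11.2×2810 + 10.43×2850 + (z_c − 1.324 − 22.937)×3270
The z_c×3270 term appears on both sides and cancels. Collect the known terms of each column as K = Σ(ρt)_known − 3270 × (depth of known layers): K_A = 25203.9 − 3270×28.501 = −67994.37; K_B = 64033.69 − 3270×(1.324 + 22.937) = −15299.78.
Balance: K_A + 19.81×ρ = K_B, so ρ = (K_B − K_A)/19.81 = 52694.6/19.81 = 2660 kg/m³.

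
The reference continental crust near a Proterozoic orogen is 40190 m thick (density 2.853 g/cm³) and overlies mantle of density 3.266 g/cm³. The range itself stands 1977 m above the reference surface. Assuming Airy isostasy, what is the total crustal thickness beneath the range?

Root depth r = h ρ_c / (ρ_m − ρ_c) = 1977 m × 2.853 / 0.413 = 13660 m.
Total thickness = T + h + r = 40190 m + 1977 m + 13660 m = 55800 m.

55800 m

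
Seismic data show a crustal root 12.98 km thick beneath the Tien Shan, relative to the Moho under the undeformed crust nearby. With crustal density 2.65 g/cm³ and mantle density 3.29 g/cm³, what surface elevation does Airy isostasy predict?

3.13 km

For local isostatic compensation: ρ_c h = (ρ_m − ρ_c) r.
h = r (ρ_m − ρ_c) / ρ_c = 12.98 km × (3.29 − 2.65) / 2.65 = 3.13 km.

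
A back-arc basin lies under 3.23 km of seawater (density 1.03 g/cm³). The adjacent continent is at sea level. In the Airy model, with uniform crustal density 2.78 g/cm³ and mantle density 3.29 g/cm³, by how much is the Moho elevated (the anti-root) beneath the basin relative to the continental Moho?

For local isostatic compensation: replacing crust with seawater at the top is compensated by replacing crust with mantle at the base: d (ρ_c − ρ_w) = a (ρ_m − ρ_c).
a = d (ρ_c − ρ_w)/(ρ_m − ρ_c) = 3.23 km × 1.75/0.51 = 11.1 km.

11.1 km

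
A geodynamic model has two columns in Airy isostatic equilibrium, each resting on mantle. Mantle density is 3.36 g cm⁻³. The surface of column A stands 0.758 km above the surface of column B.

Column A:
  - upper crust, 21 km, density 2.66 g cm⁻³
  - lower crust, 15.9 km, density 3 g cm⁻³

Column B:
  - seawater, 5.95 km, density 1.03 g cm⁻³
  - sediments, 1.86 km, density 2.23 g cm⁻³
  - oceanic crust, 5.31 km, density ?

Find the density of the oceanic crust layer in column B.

3 g cm⁻³

Take the compensation level at the base of the deeper column (depth z_c below the surface of column A) and equate Σ ρ_i t_i down to z_c; mantle fills any gap and the z_c terms cancel.
Column A: 21×2.66 + 15.9×3 + (z_c − 36.9)×3.36
Column B: 0.758×0 + 5.95×1.03 + 1.86×2.23 + 5.31×ρ + (z_c − 0.758 − 13.12)×3.36
The z_c×3.36 term appears on both sides and cancels. Collect the known terms of each column as K = Σ(ρt)_known − 3.36 × (depth of known layers): K_A = 103.56 − 3.36×36.9 = −20.424; K_B = 10.2763 − 3.36×(0.758 + 13.12) = −36.35378.
Balance: K_A = K_B + 5.31×ρ, so ρ = (K_A − K_B)/5.31 = 15.9298/5.31 = 3 g cm⁻³.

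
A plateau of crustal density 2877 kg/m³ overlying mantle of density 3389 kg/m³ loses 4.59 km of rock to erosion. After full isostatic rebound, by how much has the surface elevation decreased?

0.693 km

Rebound u = e ρ_c/ρ_m = 4.59 km × 2877/3389 = 3.897 km.
Net surface drop = e − u = 4.59 km − 3.897 km = e (ρ_m − ρ_c)/ρ_m = 0.693 km.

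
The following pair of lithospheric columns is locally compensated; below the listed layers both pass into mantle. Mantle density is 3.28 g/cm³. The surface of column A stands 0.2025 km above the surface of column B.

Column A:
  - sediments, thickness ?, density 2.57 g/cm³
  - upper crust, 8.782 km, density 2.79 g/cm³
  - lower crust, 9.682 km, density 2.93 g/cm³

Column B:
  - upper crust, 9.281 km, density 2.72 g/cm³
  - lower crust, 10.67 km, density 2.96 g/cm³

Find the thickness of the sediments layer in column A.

Take the compensation level at the base of the deeper column (depth z_c below the surface of column A) and equate Σ ρ_i t_i down to z_c; mantle fills any gap and the z_c terms cancel.
Column A: x×2.57 + 8.782×2.79 + 9.682×2.93 + (z_c − 18.464 − x)×3.28
Column B: 0.2025×0 + 9.281×2.72 + 10.67×2.96 + (z_c − 0.2025 − 19.951)×3.28
The z_c×3.28 term appears on both sides and cancels. Collect the known terms of each column as K = Σ(ρt)_known − 3.28 × (depth of known layers): K_A = 52.87004 − 3.28×18.464 = −7.69188; K_B = 56.82752 − 3.28×(0.2025 + 19.951) = −9.27596.
Balance: K_A − x×(3.28 − 2.57) = K_B, so x = (K_A − K_B)/(3.28 − 2.57) = 1.58408/0.71 = 2.23 km.

2.23 km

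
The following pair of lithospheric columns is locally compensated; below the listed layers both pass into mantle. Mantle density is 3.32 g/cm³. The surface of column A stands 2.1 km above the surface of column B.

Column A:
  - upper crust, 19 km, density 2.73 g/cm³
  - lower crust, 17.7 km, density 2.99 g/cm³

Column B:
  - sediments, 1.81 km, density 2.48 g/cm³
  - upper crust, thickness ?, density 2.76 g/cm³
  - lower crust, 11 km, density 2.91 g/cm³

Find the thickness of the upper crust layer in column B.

Take the compensation level at the base of the deeper column (depth z_c below the surface of column A) and equate Σ ρ_i t_i down to z_c; mantle fills any gap and the z_c terms cancel.
Column A: 19×2.73 + 17.7×2.99 + (z_c − 36.7)×3.32
Column B: 2.1×0 + 1.81×2.48 + x×2.76 + 11×2.91 + (z_c − 2.1 − 12.81 − x)×3.32
The z_c×3.32 term appears on both sides and cancels. Collect the known terms of each column as K = Σ(ρt)_known − 3.32 × (depth of known layers): K_A = 104.793 − 3.32×36.7 = −17.051; K_B = 36.4988 − 3.32×(2.1 + 12.81) = −13.0024.
Balance: K_A = K_B − x×(3.32 − 2.76), so x = (K_B − K_A)/(3.32 − 2.76) = 4.0486/0.56 = 7.23 km.

7.23 km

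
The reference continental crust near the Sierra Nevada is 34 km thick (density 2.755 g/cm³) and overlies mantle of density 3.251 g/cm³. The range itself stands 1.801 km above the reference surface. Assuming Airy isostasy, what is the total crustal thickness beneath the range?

Root depth r = h ρ_c / (ρ_m − ρ_c) = 1.801 km × 2.755 / 0.496 = 10 km.
Total thickness = T + h + r = 34 km + 1.801 km + 10 km = 45.8 km.

45.8 km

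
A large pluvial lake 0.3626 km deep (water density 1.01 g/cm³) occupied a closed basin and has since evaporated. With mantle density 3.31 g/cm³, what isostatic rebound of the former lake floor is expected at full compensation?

u = d ρ_w/ρ_m = 0.3626 km × 1.01/3.31 = 0.111 km.

0.111 km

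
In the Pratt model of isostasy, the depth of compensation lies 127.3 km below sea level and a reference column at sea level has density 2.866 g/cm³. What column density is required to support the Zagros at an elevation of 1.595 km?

Pratt balance: ρ_ref D = ρ (D + h).
ρ = ρ_ref D/(D + h) = 2.866 × 127.3 km/(127.3 km + 1.595 km) = 2.83 g/cm³.

2.83 g/cm³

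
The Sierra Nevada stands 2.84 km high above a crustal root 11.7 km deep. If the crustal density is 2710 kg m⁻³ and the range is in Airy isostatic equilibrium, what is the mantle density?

3370 kg m⁻³

Airy balance: ρ_c h = (ρ_m − ρ_c) r → ρ_m = ρ_c (1 + h/r).
ρ_m = 2710 × (1 + 2.84 km/11.7 km) = 3370 kg m⁻³.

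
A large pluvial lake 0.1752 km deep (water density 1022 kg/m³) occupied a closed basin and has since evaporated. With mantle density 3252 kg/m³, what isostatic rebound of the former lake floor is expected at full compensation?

u = d ρ_w/ρ_m = 0.1752 km × 1022/3252 = 0.0551 km.

0.0551 km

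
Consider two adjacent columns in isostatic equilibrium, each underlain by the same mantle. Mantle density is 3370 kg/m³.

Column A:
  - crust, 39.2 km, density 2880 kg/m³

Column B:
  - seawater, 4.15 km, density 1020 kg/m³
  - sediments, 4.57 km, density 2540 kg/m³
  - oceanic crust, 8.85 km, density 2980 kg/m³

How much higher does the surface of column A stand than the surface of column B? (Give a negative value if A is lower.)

For any compensation level in the mantle, the mantle terms cancel and isostasy reduces to e = (Σt_A − Σt_B) − (Σ(ρt)_A − Σ(ρt)_B) / ρ_m.
Σt_A = 39.2 km; Σt_B = 17.57 km; Σ(ρt)_A = 112896; Σ(ρt)_B = 42213.8 (in km·kg/m³).
e = (39.2 − 17.57) − (112896 − 42213.8) / 3370 = 0.656 km.

0.656 km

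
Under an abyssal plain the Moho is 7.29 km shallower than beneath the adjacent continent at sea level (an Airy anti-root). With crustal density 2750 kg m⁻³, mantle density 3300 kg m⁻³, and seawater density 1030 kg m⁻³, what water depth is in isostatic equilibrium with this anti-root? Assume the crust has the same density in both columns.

2.33 km

Replacing a thickness d of crust by seawater at the top must be balanced by replacing crust with mantle at the base: d (ρ_c − ρ_w) = a (ρ_m − ρ_c).
d = a (ρ_m − ρ_c)/(ρ_c − ρ_w) = 7.29 km × 550/1720 = 2.33 km.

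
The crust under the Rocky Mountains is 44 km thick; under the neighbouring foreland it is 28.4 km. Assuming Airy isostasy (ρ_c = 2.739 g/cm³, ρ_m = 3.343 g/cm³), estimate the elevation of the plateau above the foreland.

Excess crust Δ = 44 km − 28.4 km = 15.6 km, split between elevation h and root r with h + r = Δ.
Airy balance ρ_c h = (ρ_m − ρ_c) r gives r = h ρ_c/(ρ_m − ρ_c), so h (1 + ρ_c/(ρ_m − ρ_c)) = Δ, i.e. h = Δ (ρ_m − ρ_c)/ρ_m.
h = 15.6 km × 0.604/3.343 = 2.82 km.

2.82 km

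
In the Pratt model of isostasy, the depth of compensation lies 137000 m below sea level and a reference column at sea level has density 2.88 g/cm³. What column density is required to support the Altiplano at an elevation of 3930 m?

Pratt balance: ρ_ref D = ρ (D + h).
ρ = ρ_ref D/(D + h) = 2.88 × 137000 m/(137000 m + 3930 m) = 2.8 g/cm³.

2.8 g/cm³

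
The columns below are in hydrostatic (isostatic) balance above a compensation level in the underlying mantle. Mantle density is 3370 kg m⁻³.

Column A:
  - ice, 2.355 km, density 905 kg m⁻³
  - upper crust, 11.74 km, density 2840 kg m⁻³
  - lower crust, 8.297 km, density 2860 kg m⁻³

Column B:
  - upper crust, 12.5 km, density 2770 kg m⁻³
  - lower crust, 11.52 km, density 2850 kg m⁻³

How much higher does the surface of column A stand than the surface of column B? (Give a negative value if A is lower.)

For any compensation level in the mantle, the mantle terms cancel and isostasy reduces to e = (Σt_A − Σt_B) − (Σ(ρt)_A − Σ(ρt)_B) / ρ_m.
Σt_A = 22.392 km; Σt_B = 24.02 km; Σ(ρt)_A = 59202.295; Σ(ρt)_B = 67457 (in km·kg m⁻³).
e = (22.392 − 24.02) − (59202.295 − 67457) / 3370 = 0.821 km.

0.821 km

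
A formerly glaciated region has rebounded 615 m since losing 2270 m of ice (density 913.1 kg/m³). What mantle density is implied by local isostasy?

3370 kg/m³

ρ_m = ρ_ice t / u = 913.1 × 2270 m/615 m = 3370 kg/m³.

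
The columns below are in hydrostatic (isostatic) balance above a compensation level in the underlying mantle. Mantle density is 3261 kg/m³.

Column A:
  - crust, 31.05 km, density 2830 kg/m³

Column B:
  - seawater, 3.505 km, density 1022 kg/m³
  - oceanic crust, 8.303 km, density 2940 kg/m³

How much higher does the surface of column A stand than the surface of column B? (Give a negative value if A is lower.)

0.88 km

For any compensation level in the mantle, the mantle terms cancel and isostasy reduces to e = (Σt_A − Σt_B) − (Σ(ρt)_A − Σ(ρt)_B) / ρ_m.
Σt_A = 31.05 km; Σt_B = 11.808 km; Σ(ρt)_A = 87871.5; Σ(ρt)_B = 27992.93 (in km·kg/m³).
e = (31.05 − 11.808) − (87871.5 − 27992.93) / 3261 = 0.88 km.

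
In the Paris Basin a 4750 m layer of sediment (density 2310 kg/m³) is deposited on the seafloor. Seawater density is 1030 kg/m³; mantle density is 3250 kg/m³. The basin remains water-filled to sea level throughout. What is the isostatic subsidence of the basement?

2740 m

Submarine loading: the sediment displaces seawater, and the subsidence is in turn flooded, so s (ρ_m − ρ_w) = t (ρ_sed − ρ_w).
s = 4750 m × (2310 − 1030) / (3250 − 1030) = 2740 m.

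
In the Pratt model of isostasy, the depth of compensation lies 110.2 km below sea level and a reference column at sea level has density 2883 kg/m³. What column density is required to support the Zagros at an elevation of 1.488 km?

2840 kg/m³

Pratt balance: ρ_ref D = ρ (D + h).
ρ = ρ_ref D/(D + h) = 2883 × 110.2 km/(110.2 km + 1.488 km) = 2840 kg/m³.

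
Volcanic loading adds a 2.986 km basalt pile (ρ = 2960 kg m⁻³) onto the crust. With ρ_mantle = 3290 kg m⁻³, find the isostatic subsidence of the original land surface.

Subaerial loading: s = t ρ_load / ρ_m.
s = 2.986 km × 2960/3290 = 2.69 km.

2.69 km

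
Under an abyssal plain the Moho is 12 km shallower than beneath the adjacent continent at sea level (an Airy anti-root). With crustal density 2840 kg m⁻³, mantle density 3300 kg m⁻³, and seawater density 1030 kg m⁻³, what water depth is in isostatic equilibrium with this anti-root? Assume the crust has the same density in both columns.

Replacing a thickness d of crust by seawater at the top must be balanced by replacing crust with mantle at the base: d (ρ_c − ρ_w) = a (ρ_m − ρ_c).
d = a (ρ_m − ρ_c)/(ρ_c − ρ_w) = 12 km × 460/1810 = 3.05 km.

3.05 km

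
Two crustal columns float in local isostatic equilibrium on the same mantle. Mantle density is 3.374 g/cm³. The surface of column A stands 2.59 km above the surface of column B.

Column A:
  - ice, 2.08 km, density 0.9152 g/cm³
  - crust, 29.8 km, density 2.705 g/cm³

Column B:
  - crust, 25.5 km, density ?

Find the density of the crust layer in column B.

2.73 g/cm³

Take the compensation level at the base of the deeper column (depth z_c below the surface of column A) and equate Σ ρ_i t_i down to z_c; mantle fills any gap and the z_c terms cancel.
Column A: 2.08×0.9152 + 29.8×2.705 + (z_c − 31.88)×3.374
Column B: 2.59×0 + 25.5×ρ + (z_c − 2.59 − 25.5)×3.374
The z_c×3.374 term appears on both sides and cancels. Collect the known terms of each column as K = Σ(ρt)_known − 3.374 × (depth of known layers): K_A = 82.512616 − 3.374×31.88 = −25.050504; K_B = 0 − 3.374×(2.59 + 25.5) = −94.77566.
Balance: K_A = K_B + 25.5×ρ, so ρ = (K_A − K_B)/25.5 = 69.7252/25.5 = 2.73 g/cm³.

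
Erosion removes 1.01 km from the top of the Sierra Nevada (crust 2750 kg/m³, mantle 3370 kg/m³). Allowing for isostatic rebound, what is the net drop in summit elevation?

Rebound u = e ρ_c/ρ_m = 1.01 km × 2750/3370 = 0.8242 km.
Net surface drop = e − u = 1.01 km − 0.8242 km = e (ρ_m − ρ_c)/ρ_m = 0.186 km.

0.186 km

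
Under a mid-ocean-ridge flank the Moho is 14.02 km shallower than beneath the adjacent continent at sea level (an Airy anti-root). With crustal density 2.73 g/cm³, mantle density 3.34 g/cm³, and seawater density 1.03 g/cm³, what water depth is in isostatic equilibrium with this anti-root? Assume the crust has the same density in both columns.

5.03 km

Replacing a thickness d of crust by seawater at the top must be balanced by replacing crust with mantle at the base: d (ρ_c − ρ_w) = a (ρ_m − ρ_c).
d = a (ρ_m − ρ_c)/(ρ_c − ρ_w) = 14.02 km × 0.61/1.7 = 5.03 km.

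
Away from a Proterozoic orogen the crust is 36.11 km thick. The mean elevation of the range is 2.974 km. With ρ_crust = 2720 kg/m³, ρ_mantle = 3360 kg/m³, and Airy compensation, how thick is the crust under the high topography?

51.7 km

Root depth r = h ρ_c / (ρ_m − ρ_c) = 2.974 km × 2720 / 640 = 12.64 km.
Total thickness = T + h + r = 36.11 km + 2.974 km + 12.64 km = 51.7 km.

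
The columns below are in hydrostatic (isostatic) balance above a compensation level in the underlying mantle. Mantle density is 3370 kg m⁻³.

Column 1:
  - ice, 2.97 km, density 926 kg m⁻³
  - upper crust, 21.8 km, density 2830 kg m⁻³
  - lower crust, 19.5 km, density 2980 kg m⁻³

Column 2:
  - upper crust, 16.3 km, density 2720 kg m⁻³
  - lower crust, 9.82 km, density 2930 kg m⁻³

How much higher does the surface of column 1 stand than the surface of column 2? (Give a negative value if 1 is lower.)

3.48 km

For any compensation level in the mantle, the mantle terms cancel and isostasy reduces to e = (Σt_1 − Σt_2) − (Σ(ρt)_1 − Σ(ρt)_2) / ρ_m.
Σt_1 = 44.27 km; Σt_2 = 26.12 km; Σ(ρt)_1 = 122554.22; Σ(ρt)_2 = 73108.6 (in km·kg m⁻³).
e = (44.27 − 26.12) − (122554.22 − 73108.6) / 3370 = 3.48 km.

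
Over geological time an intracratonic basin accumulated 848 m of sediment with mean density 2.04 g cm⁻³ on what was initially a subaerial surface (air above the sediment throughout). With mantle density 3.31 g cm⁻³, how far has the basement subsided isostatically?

523 m

Subaerial load: s = t ρ_sed / ρ_m = 848 m × 2.04/3.31 = 523 m.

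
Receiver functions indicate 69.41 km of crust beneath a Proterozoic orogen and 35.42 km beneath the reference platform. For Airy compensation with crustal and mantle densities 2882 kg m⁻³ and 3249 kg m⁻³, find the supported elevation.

3.84 km

Excess crust Δ = 69.41 km − 35.42 km = 33.99 km, split between elevation h and root r with h + r = Δ.
Airy balance ρ_c h = (ρ_m − ρ_c) r gives r = h ρ_c/(ρ_m − ρ_c), so h (1 + ρ_c/(ρ_m − ρ_c)) = Δ, i.e. h = Δ (ρ_m − ρ_c)/ρ_m.
h = 33.99 km × 367/3249 = 3.84 km.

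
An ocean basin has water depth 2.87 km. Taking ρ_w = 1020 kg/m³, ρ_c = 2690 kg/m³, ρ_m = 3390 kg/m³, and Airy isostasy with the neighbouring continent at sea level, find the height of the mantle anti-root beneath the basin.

Balancing pressure at the compensation depth: replacing crust with seawater at the top is compensated by replacing crust with mantle at the base: d (ρ_c − ρ_w) = a (ρ_m − ρ_c).
a = d (ρ_c − ρ_w)/(ρ_m − ρ_c) = 2.87 km × 1670/700 = 6.85 km.

6.85 km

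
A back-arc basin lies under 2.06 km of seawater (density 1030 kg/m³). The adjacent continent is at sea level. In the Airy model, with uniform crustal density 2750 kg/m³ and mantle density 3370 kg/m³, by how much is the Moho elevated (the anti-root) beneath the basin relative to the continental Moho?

5.71 km

In Airy isostatic equilibrium: replacing crust with seawater at the top is compensated by replacing crust with mantle at the base: d (ρ_c − ρ_w) = a (ρ_m − ρ_c).
a = d (ρ_c − ρ_w)/(ρ_m − ρ_c) = 2.06 km × 1720/620 = 5.71 km.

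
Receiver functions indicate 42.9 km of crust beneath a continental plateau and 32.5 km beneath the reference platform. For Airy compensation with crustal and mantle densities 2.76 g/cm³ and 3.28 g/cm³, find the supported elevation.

Excess crust Δ = 42.9 km − 32.5 km = 10.4 km, split between elevation h and root r with h + r = Δ.
Airy balance ρ_c h = (ρ_m − ρ_c) r gives r = h ρ_c/(ρ_m − ρ_c), so h (1 + ρ_c/(ρ_m − ρ_c)) = Δ, i.e. h = Δ (ρ_m − ρ_c)/ρ_m.
h = 10.4 km × 0.52/3.28 = 1.65 km.

1.65 km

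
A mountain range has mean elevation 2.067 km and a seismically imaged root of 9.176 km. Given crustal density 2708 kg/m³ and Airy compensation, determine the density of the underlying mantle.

Airy balance: ρ_c h = (ρ_m − ρ_c) r → ρ_m = ρ_c (1 + h/r).
ρ_m = 2708 × (1 + 2.067 km/9.176 km) = 3320 kg/m³.

3320 kg/m³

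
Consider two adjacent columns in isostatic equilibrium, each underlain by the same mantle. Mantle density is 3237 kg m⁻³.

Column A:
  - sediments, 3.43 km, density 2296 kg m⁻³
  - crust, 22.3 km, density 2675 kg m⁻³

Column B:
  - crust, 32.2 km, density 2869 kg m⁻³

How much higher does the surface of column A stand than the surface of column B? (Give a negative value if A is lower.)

1.21 km

For any compensation level in the mantle, the mantle terms cancel and isostasy reduces to e = (Σt_A − Σt_B) − (Σ(ρt)_A − Σ(ρt)_B) / ρ_m.
Σt_A = 25.73 km; Σt_B = 32.2 km; Σ(ρt)_A = 67527.78; Σ(ρt)_B = 92381.8 (in km·kg m⁻³).
e = (25.73 − 32.2) − (67527.78 − 92381.8) / 3237 = 1.21 km.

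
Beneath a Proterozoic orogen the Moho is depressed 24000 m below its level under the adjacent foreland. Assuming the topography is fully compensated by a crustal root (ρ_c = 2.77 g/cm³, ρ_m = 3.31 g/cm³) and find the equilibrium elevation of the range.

4680 m

Isostatic balance requires: ρ_c h = (ρ_m − ρ_c) r.
h = r (ρ_m − ρ_c) / ρ_c = 24000 m × (3.31 − 2.77) / 2.77 = 4680 m.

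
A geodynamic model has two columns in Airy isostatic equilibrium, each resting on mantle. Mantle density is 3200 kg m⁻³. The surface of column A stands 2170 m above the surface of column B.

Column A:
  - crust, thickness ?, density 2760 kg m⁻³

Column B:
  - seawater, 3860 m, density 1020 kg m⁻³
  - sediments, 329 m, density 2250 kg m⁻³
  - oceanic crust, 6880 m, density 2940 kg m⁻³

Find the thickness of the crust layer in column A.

Take the compensation level at the base of the deeper column (depth z_c below the surface of column A) and equate Σ ρ_i t_i down to z_c; mantle fills any gap and the z_c terms cancel.
Column A: x×2760 + (z_c − 0 − x)×3200
Column B: 2170×0 + 3860×1020 + 329×2250 + 6880×2940 + (z_c − 2170 − 11069)×3200
The z_c×3200 term appears on both sides and cancels. Collect the known terms of each column as K = Σ(ρt)_known − 3200 × (depth of known layers): K_A = 0 − 3200×0 = 0; K_B = 24904650 − 3200×(2170 + 11069) = −17460150.
Balance: K_A − x×(3200 − 2760) = K_B, so x = (K_A − K_B)/(3200 − 2760) = 17460200/440 = 39700 m.

39700 m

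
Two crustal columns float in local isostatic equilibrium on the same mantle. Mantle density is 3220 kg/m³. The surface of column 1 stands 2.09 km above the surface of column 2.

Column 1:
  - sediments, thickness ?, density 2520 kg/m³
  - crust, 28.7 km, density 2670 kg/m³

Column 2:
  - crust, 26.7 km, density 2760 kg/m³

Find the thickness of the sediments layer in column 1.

4.61 km

Take the compensation level at the base of the deeper column (depth z_c below the surface of column 1) and equate Σ ρ_i t_i down to z_c; mantle fills any gap and the z_c terms cancel.
Column 1: x×2520 + 28.7×2670 + (z_c − 28.7 − x)×3220
Column 2: 2.09×0 + 26.7×2760 + (z_c − 2.09 − 26.7)×3220
The z_c×3220 term appears on both sides and cancels. Collect the known terms of each column as K = Σ(ρt)_known − 3220 × (depth of known layers): K_1 = 76629 − 3220×28.7 = −15785; K_2 = 73692 − 3220×(2.09 + 26.7) = −19011.8.
Balance: K_1 − x×(3220 − 2520) = K_2, so x = (K_1 − K_2)/(3220 − 2520) = 3226.8/700 = 4.61 km.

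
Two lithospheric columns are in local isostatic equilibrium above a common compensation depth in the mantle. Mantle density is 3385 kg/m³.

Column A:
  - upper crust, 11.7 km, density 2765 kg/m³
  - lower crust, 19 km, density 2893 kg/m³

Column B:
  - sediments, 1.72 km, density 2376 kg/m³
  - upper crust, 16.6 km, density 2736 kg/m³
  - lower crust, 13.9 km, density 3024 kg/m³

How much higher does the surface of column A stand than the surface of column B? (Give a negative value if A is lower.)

−0.273 km

For any compensation level in the mantle, the mantle terms cancel and isostasy reduces to e = (Σt_A − Σt_B) − (Σ(ρt)_A − Σ(ρt)_B) / ρ_m.
Σt_A = 30.7 km; Σt_B = 32.22 km; Σ(ρt)_A = 87317.5; Σ(ρt)_B = 91537.92 (in km·kg/m³).
e = (30.7 − 32.22) − (87317.5 − 91537.92) / 3385 = −0.273 km.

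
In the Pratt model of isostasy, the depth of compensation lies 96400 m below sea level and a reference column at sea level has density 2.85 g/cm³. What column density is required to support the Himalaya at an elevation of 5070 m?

Pratt balance: ρ_ref D = ρ (D + h).
ρ = ρ_ref D/(D + h) = 2.85 × 96400 m/(96400 m + 5070 m) = 2.71 g/cm³.

2.71 g/cm³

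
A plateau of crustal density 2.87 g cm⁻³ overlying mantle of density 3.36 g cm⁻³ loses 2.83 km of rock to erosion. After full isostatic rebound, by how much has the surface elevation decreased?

Rebound u = e ρ_c/ρ_m = 2.83 km × 2.87/3.36 = 2.417 km.
Net surface drop = e − u = 2.83 km − 2.417 km = e (ρ_m − ρ_c)/ρ_m = 0.413 km.

0.413 km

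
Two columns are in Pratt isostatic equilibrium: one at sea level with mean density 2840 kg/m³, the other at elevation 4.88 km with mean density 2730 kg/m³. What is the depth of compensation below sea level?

ρ_ref D = ρ (D + h) → D (ρ_ref − ρ) = ρ h.
D = ρ h/(ρ_ref − ρ) = 2730 × 4.88 km/(2840 − 2730) = 121 km.

121 km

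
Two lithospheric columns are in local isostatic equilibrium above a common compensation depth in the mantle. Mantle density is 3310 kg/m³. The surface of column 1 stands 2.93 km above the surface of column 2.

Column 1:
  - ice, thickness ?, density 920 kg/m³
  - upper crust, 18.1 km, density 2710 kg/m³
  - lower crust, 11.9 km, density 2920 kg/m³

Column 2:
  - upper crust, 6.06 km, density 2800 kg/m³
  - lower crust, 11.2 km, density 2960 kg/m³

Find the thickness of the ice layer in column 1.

Take the compensation level at the base of the deeper column (depth z_c below the surface of column 1) and equate Σ ρ_i t_i down to z_c; mantle fills any gap and the z_c terms cancel.
Column 1: x×920 + 18.1×2710 + 11.9×2920 + (z_c − 30 − x)×3310
Column 2: 2.93×0 + 6.06×2800 + 11.2×2960 + (z_c − 2.93 − 17.26)×3310
The z_c×3310 term appears on both sides and cancels. Collect the known terms of each column as K = Σ(ρt)_known − 3310 × (depth of known layers): K_1 = 83799 − 3310×30 = −15501; K_2 = 50120 − 3310×(2.93 + 17.26) = −16708.9.
Balance: K_1 − x×(3310 − 920) = K_2, so x = (K_1 − K_2)/(3310 − 920) = 1207.9/2390 = 0.505 km.

0.505 km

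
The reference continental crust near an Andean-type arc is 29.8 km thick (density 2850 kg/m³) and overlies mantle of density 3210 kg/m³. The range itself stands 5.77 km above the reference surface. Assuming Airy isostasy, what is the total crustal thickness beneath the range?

81.2 km

Root depth r = h ρ_c / (ρ_m − ρ_c) = 5.77 km × 2850 / 360 = 45.68 km.
Total thickness = T + h + r = 29.8 km + 5.77 km + 45.68 km = 81.2 km.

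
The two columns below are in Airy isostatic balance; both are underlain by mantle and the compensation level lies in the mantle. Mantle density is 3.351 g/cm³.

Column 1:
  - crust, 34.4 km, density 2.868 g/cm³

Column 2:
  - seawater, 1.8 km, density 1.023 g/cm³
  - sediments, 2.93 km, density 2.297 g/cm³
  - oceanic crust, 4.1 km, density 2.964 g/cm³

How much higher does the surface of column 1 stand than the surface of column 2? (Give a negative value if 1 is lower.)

For any compensation level in the mantle, the mantle terms cancel and isostasy reduces to e = (Σt_1 − Σt_2) − (Σ(ρt)_1 − Σ(ρt)_2) / ρ_m.
Σt_1 = 34.4 km; Σt_2 = 8.83 km; Σ(ρt)_1 = 98.6592; Σ(ρt)_2 = 20.72401 (in km·g/cm³).
e = (34.4 − 8.83) − (98.6592 − 20.72401) / 3.351 = 2.31 km.

2.31 km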